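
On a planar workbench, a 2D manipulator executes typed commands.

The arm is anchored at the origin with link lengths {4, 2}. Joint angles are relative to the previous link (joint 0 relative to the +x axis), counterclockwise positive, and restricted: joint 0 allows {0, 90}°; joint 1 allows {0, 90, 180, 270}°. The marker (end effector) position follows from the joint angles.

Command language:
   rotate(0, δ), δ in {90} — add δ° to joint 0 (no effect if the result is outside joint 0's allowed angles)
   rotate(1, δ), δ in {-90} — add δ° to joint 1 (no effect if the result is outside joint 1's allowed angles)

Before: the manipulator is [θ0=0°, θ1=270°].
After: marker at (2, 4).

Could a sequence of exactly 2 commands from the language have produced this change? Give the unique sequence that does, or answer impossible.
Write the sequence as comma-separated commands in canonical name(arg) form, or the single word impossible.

begin: [θ0=0°, θ1=270°]
1. rotate(0, 90) → [θ0=90°, θ1=270°]
2. rotate(0, 90) → [θ0=90°, θ1=270°]
all 4 alternatives checked — unique.

rotate(0, 90), rotate(0, 90)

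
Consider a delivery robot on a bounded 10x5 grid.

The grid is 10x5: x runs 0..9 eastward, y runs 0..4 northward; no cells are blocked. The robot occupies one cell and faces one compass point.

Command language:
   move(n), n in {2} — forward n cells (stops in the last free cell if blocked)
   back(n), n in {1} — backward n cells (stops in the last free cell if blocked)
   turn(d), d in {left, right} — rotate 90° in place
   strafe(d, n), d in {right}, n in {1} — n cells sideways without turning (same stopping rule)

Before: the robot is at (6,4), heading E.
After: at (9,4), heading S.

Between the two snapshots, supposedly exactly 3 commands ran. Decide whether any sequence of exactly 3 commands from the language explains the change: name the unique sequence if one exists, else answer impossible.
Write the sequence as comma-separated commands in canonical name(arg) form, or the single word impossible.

move(2), move(2), turn(right)

key: cell and facing (now S) both changed — the 3 commands mix motion and turning
t0: at (6,4), heading E
step 1 (move(2)): at (8,4), heading E
step 2 (move(2)): at (9,4), heading E
step 3 (turn(right)): at (9,4), heading S
no other 3-command option fits: unique.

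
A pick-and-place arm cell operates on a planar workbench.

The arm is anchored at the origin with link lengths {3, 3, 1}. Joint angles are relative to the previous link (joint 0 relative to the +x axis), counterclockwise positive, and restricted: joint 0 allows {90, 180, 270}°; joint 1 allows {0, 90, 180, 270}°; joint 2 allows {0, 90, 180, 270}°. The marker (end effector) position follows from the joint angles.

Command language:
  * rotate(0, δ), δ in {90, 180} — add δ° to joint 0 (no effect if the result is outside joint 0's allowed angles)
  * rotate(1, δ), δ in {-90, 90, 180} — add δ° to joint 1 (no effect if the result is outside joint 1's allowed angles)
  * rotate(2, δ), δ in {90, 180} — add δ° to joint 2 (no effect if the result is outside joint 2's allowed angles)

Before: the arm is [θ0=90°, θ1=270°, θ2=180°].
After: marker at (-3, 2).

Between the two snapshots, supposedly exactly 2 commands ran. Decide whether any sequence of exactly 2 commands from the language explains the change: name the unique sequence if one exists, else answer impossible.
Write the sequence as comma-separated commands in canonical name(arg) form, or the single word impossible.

key: running rotate(0, 180) before rotate(0, 90) would end elsewhere — order is forced
from: [θ0=90°, θ1=270°, θ2=180°]
step 1 (rotate(0, 90)): [θ0=180°, θ1=270°, θ2=180°]
step 2 (rotate(0, 180)): [θ0=180°, θ1=270°, θ2=180°]
all 49 alternatives checked — unique.

rotate(0, 90), rotate(0, 180)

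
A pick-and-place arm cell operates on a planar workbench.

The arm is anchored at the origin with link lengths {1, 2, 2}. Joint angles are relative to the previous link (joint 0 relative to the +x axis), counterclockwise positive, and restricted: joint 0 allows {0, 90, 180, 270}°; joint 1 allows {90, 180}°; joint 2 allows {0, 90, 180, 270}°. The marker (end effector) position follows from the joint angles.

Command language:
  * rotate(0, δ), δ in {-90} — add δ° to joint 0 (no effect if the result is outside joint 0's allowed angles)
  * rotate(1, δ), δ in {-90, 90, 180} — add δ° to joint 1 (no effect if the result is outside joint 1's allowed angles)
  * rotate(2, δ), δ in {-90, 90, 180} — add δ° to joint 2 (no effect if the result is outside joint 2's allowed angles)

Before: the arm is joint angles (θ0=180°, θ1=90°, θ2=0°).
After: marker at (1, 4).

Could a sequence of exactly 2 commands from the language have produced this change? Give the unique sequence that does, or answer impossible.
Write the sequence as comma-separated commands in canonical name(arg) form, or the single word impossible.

initial: joint angles (θ0=180°, θ1=90°, θ2=0°)
step 1 (rotate(0, -90)): joint angles (θ0=90°, θ1=90°, θ2=0°)
step 2 (rotate(0, -90)): joint angles (θ0=0°, θ1=90°, θ2=0°)
uniquely the one of 49 2-step routes that fits.

rotate(0, -90), rotate(0, -90)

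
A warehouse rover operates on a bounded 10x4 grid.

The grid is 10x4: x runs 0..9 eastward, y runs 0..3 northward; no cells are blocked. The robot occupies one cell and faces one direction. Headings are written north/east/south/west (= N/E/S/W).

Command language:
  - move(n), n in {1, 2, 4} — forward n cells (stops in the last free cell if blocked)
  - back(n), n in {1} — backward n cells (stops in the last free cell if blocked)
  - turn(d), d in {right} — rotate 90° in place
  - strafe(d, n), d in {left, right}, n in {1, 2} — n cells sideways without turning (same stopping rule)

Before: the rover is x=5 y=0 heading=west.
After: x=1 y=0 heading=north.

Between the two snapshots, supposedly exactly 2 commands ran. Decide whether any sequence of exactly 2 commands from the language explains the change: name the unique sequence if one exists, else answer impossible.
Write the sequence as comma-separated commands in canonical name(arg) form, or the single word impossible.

key: running turn(right) before move(4) would end elsewhere — order is forced
from: x=5 y=0 heading=west
[1] after move(4): x=1 y=0 heading=west
[2] after turn(right): x=1 y=0 heading=north
uniquely the one of 81 2-step routes that fits.

move(4), turn(right)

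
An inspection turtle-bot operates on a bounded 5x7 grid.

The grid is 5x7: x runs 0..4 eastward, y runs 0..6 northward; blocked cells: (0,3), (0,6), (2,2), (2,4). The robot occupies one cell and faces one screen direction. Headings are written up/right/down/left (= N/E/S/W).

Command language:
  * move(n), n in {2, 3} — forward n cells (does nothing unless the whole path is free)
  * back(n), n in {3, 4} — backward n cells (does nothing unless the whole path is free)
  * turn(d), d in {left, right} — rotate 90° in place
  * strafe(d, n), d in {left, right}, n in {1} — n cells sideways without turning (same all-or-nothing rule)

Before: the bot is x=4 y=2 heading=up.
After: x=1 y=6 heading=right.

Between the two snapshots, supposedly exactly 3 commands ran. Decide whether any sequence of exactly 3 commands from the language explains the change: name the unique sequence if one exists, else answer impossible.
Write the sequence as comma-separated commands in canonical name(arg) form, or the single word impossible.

no 3-step route produces this change.

impossible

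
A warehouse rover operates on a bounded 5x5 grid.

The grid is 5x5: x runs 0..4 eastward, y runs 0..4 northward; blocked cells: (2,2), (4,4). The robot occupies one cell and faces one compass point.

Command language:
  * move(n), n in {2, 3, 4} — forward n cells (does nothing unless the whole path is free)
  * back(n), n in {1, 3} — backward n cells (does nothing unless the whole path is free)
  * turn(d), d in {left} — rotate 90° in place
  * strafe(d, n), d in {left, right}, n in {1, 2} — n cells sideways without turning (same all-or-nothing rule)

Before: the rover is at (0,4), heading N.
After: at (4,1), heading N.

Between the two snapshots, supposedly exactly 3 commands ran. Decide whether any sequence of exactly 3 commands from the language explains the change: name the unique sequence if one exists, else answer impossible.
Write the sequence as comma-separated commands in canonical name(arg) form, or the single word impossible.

back(3), strafe(right, 2), strafe(right, 2)

key: heading stays N — no command in the sequence turns
from: at (0,4), heading N
1. back(3) → at (0,1), heading N
2. strafe(right, 2) → at (2,1), heading N
3. strafe(right, 2) → at (4,1), heading N
all 1000 alternatives checked — unique.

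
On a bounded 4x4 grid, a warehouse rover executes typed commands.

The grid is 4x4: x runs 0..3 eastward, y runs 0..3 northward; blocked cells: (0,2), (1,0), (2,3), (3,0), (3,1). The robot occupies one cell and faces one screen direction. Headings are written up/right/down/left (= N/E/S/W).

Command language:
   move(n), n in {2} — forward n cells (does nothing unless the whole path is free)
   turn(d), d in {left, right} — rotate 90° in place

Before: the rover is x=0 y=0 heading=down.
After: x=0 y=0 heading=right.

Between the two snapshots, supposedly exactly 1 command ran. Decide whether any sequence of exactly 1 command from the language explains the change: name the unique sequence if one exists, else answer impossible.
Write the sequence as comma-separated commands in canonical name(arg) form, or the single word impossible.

turn(left)

key: (0,0) unchanged — the single command moves nothing
from: x=0 y=0 heading=down
step 1 (turn(left)): x=0 y=0 heading=right
all 3 alternatives checked — unique.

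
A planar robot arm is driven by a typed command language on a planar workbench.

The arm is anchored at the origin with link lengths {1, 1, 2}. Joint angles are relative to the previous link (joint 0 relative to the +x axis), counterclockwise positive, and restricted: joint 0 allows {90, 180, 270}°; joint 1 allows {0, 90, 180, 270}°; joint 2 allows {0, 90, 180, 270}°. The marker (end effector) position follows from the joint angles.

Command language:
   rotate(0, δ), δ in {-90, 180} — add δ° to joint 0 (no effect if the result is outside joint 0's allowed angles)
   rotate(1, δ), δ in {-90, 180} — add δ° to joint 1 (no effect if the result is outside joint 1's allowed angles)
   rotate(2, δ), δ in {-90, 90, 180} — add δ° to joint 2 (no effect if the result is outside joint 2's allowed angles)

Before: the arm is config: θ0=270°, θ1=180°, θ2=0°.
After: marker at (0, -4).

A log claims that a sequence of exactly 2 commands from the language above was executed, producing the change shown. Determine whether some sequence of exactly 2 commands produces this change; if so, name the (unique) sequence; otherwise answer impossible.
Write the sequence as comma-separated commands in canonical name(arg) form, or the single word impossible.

t0: config: θ0=270°, θ1=180°, θ2=0°
1. rotate(1, -90) → config: θ0=270°, θ1=90°, θ2=0°
2. rotate(1, -90) → config: θ0=270°, θ1=0°, θ2=0°
no other 2-command option fits: unique.

rotate(1, -90), rotate(1, -90)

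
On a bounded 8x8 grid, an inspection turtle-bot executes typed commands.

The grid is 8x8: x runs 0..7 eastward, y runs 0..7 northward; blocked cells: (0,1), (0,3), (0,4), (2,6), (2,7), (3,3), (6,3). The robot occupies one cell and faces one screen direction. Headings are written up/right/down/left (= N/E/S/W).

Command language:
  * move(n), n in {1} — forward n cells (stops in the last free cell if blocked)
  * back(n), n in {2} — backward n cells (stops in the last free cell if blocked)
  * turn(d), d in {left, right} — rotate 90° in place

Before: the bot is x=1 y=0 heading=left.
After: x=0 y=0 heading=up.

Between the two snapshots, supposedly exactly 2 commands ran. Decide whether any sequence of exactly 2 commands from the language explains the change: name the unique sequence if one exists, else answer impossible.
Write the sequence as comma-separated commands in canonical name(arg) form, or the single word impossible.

key: order matters: swapping move(1) and turn(right) lands elsewhere
t0: x=1 y=0 heading=left
[1] after move(1): x=0 y=0 heading=left
[2] after turn(right): x=0 y=0 heading=up
no rival 2-sequence matches.

move(1), turn(right)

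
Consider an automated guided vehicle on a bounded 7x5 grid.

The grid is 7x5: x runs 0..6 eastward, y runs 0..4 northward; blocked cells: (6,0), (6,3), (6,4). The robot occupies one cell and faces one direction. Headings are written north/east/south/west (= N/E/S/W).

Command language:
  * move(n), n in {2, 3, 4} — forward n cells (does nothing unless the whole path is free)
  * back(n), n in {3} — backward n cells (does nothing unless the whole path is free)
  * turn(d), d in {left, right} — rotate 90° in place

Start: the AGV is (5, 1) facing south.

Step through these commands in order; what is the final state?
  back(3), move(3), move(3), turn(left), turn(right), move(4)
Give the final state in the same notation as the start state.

(5, 1) facing south

initial: (5, 1) facing south
[1] after back(3): (5, 4) facing south
[2] after move(3): (5, 1) facing south
[3] after move(3): (5, 1) facing south
[4] after turn(left): (5, 1) facing east
[5] after turn(right): (5, 1) facing south
[6] after move(4): (5, 1) facing south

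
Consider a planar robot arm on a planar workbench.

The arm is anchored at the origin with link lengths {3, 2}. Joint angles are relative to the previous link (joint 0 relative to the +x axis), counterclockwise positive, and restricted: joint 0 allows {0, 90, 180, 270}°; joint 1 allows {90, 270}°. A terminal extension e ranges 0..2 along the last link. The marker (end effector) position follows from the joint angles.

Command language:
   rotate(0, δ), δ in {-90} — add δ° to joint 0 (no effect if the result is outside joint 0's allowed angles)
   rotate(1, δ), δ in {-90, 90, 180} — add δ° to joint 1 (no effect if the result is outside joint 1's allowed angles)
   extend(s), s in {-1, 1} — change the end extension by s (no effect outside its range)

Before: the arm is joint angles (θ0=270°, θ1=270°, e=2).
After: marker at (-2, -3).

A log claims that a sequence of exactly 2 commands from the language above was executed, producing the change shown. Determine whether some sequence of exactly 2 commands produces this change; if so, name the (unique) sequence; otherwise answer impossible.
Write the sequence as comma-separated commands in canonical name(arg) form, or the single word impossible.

begin: joint angles (θ0=270°, θ1=270°, e=2)
t=1 extend(-1) ⇒ joint angles (θ0=270°, θ1=270°, e=1)
t=2 extend(-1) ⇒ joint angles (θ0=270°, θ1=270°, e=0)
no rival 2-sequence matches.

extend(-1), extend(-1)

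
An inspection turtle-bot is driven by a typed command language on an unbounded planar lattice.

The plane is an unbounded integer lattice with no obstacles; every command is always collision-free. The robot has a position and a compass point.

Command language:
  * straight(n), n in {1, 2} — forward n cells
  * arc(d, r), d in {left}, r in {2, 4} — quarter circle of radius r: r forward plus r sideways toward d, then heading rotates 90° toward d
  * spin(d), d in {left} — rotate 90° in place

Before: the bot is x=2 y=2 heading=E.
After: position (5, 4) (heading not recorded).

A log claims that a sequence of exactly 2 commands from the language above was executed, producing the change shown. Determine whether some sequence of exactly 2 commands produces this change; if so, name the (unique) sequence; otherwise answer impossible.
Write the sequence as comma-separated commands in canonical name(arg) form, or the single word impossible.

key: running arc(left, 2) before straight(1) would end elsewhere — order is forced
from: x=2 y=2 heading=E
t=1 straight(1) ⇒ x=3 y=2 heading=E
t=2 arc(left, 2) ⇒ x=5 y=4 heading=N
no other 2-command option fits: unique.

straight(1), arc(left, 2)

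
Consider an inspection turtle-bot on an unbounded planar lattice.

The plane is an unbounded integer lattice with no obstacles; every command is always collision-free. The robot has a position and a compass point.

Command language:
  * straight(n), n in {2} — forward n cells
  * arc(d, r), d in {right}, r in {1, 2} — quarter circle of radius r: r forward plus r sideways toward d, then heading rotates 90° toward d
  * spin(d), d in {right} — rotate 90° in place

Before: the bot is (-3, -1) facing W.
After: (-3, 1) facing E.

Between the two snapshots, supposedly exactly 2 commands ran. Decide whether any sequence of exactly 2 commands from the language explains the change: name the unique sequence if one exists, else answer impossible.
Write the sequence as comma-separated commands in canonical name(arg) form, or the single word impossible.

key: cell and facing (now E) both changed — the 2 commands mix motion and turning
begin: (-3, -1) facing W
1. arc(right, 1) → (-4, 0) facing N
2. arc(right, 1) → (-3, 1) facing E
uniquely the one of 16 2-step routes that fits.

arc(right, 1), arc(right, 1)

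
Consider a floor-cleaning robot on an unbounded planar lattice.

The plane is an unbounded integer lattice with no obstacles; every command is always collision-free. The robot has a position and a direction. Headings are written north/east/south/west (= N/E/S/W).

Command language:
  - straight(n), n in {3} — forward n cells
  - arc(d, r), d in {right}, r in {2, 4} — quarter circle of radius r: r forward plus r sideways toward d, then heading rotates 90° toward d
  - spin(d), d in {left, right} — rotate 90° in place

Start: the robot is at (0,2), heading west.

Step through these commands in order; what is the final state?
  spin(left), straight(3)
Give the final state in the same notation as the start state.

at (0,-1), heading south

from: at (0,2), heading west
[1] after spin(left): at (0,2), heading south
[2] after straight(3): at (0,-1), heading south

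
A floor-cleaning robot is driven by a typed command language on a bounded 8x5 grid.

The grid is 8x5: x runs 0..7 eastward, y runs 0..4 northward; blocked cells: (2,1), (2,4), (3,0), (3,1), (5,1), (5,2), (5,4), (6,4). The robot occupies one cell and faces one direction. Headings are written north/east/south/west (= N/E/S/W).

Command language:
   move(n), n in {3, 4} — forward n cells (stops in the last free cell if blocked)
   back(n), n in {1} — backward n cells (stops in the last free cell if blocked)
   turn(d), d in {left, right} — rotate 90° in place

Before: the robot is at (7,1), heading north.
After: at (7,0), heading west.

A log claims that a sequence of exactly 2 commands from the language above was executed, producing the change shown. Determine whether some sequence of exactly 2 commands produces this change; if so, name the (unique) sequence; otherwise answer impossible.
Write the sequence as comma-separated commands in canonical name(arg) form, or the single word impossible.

key: position moved to (7,0) AND the heading swung to W — translation plus rotation needed
begin: at (7,1), heading north
t=1 back(1) ⇒ at (7,0), heading north
t=2 turn(left) ⇒ at (7,0), heading west
no other 2-command option fits: unique.

back(1), turn(left)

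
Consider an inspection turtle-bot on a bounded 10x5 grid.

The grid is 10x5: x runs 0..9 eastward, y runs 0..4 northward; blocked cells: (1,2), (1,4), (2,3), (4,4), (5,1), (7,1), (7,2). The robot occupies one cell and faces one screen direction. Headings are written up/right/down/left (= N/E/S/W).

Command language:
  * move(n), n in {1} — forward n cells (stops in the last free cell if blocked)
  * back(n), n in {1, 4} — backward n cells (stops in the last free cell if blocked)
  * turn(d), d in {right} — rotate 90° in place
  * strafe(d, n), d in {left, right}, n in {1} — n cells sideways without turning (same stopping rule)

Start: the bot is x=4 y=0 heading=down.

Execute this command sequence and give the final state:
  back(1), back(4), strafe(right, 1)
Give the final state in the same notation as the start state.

x=3 y=3 heading=down

start: x=4 y=0 heading=down
t=1 back(1) ⇒ x=4 y=1 heading=down
t=2 back(4) ⇒ x=4 y=3 heading=down
t=3 strafe(right, 1) ⇒ x=3 y=3 heading=down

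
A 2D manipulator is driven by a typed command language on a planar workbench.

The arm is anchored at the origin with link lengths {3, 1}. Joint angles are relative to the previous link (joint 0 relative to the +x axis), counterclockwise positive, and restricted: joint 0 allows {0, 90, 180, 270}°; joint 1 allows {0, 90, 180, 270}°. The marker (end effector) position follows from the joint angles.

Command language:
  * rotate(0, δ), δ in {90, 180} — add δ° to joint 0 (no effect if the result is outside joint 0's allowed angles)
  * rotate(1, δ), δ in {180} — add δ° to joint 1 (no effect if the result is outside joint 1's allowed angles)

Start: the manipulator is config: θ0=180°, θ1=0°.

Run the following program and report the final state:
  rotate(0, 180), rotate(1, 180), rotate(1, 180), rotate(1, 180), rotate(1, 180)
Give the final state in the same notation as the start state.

config: θ0=0°, θ1=0°

t0: config: θ0=180°, θ1=0°
[1] after rotate(0, 180): config: θ0=0°, θ1=0°
[2] after rotate(1, 180): config: θ0=0°, θ1=180°
[3] after rotate(1, 180): config: θ0=0°, θ1=0°
[4] after rotate(1, 180): config: θ0=0°, θ1=180°
[5] after rotate(1, 180): config: θ0=0°, θ1=0°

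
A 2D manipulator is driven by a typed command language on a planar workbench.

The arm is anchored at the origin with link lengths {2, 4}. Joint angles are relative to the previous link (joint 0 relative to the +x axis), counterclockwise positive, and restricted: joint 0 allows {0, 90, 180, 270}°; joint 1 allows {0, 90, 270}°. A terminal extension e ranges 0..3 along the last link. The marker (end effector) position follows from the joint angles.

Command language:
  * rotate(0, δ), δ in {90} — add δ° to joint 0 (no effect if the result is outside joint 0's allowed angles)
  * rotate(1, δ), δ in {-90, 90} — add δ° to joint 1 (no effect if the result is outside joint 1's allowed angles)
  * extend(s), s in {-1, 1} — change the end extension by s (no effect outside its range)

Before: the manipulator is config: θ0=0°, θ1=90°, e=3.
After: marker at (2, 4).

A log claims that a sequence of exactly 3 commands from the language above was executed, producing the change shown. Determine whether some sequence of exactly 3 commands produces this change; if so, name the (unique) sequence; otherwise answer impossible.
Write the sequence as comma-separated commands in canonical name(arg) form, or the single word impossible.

extend(-1), extend(-1), extend(-1)

start: config: θ0=0°, θ1=90°, e=3
[1] after extend(-1): config: θ0=0°, θ1=90°, e=2
[2] after extend(-1): config: θ0=0°, θ1=90°, e=1
[3] after extend(-1): config: θ0=0°, θ1=90°, e=0
uniquely the one of 125 3-step routes that fits.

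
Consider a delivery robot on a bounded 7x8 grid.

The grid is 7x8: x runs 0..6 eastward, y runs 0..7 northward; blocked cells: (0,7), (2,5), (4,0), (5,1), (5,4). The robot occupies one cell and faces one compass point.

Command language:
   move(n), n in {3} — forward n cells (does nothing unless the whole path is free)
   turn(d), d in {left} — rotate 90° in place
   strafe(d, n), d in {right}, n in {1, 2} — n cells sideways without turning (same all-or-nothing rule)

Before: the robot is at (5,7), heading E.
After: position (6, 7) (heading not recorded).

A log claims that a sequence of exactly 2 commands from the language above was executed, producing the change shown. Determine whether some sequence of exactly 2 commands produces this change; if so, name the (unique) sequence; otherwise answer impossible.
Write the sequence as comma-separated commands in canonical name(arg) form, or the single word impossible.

turn(left), strafe(right, 1)

key: order matters: swapping turn(left) and strafe(right, 1) lands elsewhere
initial: at (5,7), heading E
t=1 turn(left) ⇒ at (5,7), heading N
t=2 strafe(right, 1) ⇒ at (6,7), heading N
uniquely the one of 16 2-step routes that fits.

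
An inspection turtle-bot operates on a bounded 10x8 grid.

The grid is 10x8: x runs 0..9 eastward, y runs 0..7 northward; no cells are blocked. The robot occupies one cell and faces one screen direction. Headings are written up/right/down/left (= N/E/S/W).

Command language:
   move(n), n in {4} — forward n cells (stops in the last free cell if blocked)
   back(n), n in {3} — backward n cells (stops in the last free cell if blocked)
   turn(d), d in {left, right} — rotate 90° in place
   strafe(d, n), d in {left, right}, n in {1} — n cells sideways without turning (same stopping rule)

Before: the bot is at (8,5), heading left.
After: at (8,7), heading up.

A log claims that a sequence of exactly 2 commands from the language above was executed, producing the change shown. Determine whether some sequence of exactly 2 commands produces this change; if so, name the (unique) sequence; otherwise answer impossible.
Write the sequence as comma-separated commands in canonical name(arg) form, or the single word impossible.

turn(right), move(4)

key: move(4) runs into the grid edge before its full distance
begin: at (8,5), heading left
[1] after turn(right): at (8,5), heading up
[2] after move(4): at (8,7), heading up
no rival 2-sequence matches.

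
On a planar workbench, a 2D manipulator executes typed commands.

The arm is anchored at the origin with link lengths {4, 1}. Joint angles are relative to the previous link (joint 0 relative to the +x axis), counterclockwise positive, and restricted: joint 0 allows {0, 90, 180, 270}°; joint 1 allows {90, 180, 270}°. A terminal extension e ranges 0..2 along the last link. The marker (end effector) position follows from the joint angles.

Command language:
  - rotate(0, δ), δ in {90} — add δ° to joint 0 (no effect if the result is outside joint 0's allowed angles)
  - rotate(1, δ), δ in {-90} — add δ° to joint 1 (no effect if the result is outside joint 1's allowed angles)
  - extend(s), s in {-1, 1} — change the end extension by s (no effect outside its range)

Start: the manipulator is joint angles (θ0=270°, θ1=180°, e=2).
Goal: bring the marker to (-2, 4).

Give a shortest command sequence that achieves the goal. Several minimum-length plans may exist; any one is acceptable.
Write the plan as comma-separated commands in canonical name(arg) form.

extend(-1), rotate(1, -90), rotate(0, 90), rotate(0, 90)

begin: joint angles (θ0=270°, θ1=180°, e=2)
[1] after extend(-1): joint angles (θ0=270°, θ1=180°, e=1)
[2] after rotate(1, -90): joint angles (θ0=270°, θ1=90°, e=1)
[3] after rotate(0, 90): joint angles (θ0=0°, θ1=90°, e=1)
[4] after rotate(0, 90): joint angles (θ0=90°, θ1=90°, e=1)
minimal: 4 command(s), checked below 4.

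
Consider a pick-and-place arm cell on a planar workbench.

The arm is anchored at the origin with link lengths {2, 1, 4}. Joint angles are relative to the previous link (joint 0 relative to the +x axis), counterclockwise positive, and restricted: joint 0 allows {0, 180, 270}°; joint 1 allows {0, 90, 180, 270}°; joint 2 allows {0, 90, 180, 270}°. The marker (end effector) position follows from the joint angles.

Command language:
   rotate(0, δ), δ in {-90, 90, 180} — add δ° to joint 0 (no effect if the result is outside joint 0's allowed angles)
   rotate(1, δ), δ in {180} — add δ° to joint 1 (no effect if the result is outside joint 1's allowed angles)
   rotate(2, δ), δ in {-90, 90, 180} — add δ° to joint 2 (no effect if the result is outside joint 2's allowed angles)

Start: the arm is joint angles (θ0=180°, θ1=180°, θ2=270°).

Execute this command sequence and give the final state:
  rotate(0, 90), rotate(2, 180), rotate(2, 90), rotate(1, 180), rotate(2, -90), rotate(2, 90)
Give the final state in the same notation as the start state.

joint angles (θ0=270°, θ1=0°, θ2=180°)

initial: joint angles (θ0=180°, θ1=180°, θ2=270°)
[1] after rotate(0, 90): joint angles (θ0=270°, θ1=180°, θ2=270°)
[2] after rotate(2, 180): joint angles (θ0=270°, θ1=180°, θ2=90°)
[3] after rotate(2, 90): joint angles (θ0=270°, θ1=180°, θ2=180°)
[4] after rotate(1, 180): joint angles (θ0=270°, θ1=0°, θ2=180°)
[5] after rotate(2, -90): joint angles (θ0=270°, θ1=0°, θ2=90°)
[6] after rotate(2, 90): joint angles (θ0=270°, θ1=0°, θ2=180°)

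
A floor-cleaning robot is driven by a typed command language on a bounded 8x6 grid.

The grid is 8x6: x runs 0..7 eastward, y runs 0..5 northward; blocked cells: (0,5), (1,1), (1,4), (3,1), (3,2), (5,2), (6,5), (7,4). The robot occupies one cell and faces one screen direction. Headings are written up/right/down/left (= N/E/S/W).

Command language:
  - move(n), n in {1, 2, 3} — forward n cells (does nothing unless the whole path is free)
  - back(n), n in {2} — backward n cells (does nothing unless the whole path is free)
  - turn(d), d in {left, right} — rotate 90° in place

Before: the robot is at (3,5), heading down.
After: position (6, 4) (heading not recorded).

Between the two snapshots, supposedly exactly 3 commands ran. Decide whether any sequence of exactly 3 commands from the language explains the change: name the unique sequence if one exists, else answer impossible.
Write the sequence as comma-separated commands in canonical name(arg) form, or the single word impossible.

key: order matters: swapping move(1) and move(3) lands elsewhere
begin: at (3,5), heading down
[1] after move(1): at (3,4), heading down
[2] after turn(left): at (3,4), heading right
[3] after move(3): at (6,4), heading right
no other 3-command option fits: unique.

move(1), turn(left), move(3)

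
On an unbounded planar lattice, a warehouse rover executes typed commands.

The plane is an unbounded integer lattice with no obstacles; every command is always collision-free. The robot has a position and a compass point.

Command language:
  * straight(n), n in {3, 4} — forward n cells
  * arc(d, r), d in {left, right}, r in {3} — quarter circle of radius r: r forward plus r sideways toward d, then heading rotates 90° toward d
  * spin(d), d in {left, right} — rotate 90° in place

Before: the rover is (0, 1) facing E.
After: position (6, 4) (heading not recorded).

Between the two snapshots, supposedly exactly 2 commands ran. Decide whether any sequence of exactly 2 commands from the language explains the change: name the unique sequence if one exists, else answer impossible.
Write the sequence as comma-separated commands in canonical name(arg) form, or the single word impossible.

key: running arc(left, 3) before straight(3) would end elsewhere — order is forced
t0: (0, 1) facing E
step 1 (straight(3)): (3, 1) facing E
step 2 (arc(left, 3)): (6, 4) facing N
all 36 alternatives checked — unique.

straight(3), arc(left, 3)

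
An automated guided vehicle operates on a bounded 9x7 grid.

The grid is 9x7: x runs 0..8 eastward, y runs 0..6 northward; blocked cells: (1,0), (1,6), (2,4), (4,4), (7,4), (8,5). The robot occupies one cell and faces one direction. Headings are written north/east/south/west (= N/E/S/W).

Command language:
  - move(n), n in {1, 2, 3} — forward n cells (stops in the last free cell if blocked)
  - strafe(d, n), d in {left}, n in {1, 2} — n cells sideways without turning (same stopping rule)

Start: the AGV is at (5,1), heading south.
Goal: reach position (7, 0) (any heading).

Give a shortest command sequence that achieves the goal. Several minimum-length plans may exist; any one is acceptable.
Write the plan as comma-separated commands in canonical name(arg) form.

strafe(left, 2), move(2)

from: at (5,1), heading south
t=1 strafe(left, 2) ⇒ at (7,1), heading south
t=2 move(2) ⇒ at (7,0), heading south
shorter routes all fall short; 2 is best.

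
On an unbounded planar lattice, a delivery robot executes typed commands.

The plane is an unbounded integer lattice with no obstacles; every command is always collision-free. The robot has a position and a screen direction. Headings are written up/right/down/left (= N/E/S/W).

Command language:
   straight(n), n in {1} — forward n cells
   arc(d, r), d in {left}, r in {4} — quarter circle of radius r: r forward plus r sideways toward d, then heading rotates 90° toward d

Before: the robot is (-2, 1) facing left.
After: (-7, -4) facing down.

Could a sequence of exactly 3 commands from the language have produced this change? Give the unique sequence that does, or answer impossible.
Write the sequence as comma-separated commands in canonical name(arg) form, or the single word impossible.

key: cell and facing (now S) both changed — the 3 commands mix motion and turning
t0: (-2, 1) facing left
t=1 straight(1) ⇒ (-3, 1) facing left
t=2 arc(left, 4) ⇒ (-7, -3) facing down
t=3 straight(1) ⇒ (-7, -4) facing down
no rival 3-sequence matches.

straight(1), arc(left, 4), straight(1)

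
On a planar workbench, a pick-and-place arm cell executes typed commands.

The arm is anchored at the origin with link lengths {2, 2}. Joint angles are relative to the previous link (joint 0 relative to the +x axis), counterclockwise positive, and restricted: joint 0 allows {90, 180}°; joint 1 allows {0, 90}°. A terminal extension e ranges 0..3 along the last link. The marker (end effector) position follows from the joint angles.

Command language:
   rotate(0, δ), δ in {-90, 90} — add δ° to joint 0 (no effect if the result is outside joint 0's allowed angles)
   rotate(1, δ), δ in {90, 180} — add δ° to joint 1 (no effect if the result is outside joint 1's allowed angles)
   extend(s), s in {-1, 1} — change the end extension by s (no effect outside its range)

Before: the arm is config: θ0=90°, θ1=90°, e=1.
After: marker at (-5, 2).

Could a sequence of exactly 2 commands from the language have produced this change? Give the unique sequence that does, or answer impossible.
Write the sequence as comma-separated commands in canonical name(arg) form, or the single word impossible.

start: config: θ0=90°, θ1=90°, e=1
1. extend(1) → config: θ0=90°, θ1=90°, e=2
2. extend(1) → config: θ0=90°, θ1=90°, e=3
uniquely the one of 36 2-step routes that fits.

extend(1), extend(1)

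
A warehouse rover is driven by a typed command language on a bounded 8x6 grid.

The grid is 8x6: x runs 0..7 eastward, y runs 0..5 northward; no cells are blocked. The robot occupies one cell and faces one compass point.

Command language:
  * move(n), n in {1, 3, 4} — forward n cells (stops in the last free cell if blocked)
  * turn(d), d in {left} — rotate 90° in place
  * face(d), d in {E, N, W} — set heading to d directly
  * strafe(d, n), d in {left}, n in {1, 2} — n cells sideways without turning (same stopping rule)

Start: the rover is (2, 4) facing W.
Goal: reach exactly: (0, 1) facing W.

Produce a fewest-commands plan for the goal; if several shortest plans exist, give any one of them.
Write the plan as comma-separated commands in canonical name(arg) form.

strafe(left, 2), move(4), strafe(left, 1)

start: (2, 4) facing W
[1] after strafe(left, 2): (2, 2) facing W
[2] after move(4): (0, 2) facing W
[3] after strafe(left, 1): (0, 1) facing W
nothing shorter than 3 reaches the goal.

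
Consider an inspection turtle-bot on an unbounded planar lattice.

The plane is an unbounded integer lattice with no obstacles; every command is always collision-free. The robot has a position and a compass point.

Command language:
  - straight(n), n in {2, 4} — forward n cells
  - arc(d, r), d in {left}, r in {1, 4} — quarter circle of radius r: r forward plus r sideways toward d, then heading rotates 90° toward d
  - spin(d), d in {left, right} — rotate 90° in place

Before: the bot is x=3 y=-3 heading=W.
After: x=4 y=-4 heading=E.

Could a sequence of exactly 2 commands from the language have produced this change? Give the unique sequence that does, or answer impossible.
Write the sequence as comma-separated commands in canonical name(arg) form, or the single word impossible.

spin(left), arc(left, 1)

key: running arc(left, 1) before spin(left) would end elsewhere — order is forced
from: x=3 y=-3 heading=W
1. spin(left) → x=3 y=-3 heading=S
2. arc(left, 1) → x=4 y=-4 heading=E
no other 2-command option fits: unique.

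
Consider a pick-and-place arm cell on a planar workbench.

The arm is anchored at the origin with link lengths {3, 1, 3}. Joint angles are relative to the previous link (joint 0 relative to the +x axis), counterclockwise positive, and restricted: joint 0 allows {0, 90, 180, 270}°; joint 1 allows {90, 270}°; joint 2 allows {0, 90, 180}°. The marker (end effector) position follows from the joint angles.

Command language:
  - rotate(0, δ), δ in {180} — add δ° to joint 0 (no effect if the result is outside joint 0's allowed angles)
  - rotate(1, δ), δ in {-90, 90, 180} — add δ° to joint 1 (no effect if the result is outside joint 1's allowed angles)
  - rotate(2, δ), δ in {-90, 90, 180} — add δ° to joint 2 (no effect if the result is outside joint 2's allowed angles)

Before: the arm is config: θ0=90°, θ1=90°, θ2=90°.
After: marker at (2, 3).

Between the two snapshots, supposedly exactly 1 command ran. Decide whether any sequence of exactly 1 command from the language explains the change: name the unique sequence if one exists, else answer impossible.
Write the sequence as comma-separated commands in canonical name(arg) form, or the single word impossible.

rotate(2, 90)

from: config: θ0=90°, θ1=90°, θ2=90°
step 1 (rotate(2, 90)): config: θ0=90°, θ1=90°, θ2=180°
no other 1-command option fits: unique.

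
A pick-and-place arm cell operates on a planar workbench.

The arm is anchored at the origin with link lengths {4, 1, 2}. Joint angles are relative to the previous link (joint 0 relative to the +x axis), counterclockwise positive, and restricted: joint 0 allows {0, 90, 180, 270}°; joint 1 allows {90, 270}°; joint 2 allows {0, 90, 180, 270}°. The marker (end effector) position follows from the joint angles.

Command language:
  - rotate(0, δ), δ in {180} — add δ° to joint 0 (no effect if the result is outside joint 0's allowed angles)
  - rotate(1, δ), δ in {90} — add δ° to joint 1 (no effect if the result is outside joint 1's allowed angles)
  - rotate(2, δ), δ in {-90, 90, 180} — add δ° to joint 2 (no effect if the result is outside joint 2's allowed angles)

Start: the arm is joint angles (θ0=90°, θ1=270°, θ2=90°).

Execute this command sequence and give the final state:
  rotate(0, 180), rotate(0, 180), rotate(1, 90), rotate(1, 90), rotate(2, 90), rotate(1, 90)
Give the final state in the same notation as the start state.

start: joint angles (θ0=90°, θ1=270°, θ2=90°)
1. rotate(0, 180) → joint angles (θ0=270°, θ1=270°, θ2=90°)
2. rotate(0, 180) → joint angles (θ0=90°, θ1=270°, θ2=90°)
3. rotate(1, 90) → joint angles (θ0=90°, θ1=270°, θ2=90°)
4. rotate(1, 90) → joint angles (θ0=90°, θ1=270°, θ2=90°)
5. rotate(2, 90) → joint angles (θ0=90°, θ1=270°, θ2=180°)
6. rotate(1, 90) → joint angles (θ0=90°, θ1=270°, θ2=180°)

joint angles (θ0=90°, θ1=270°, θ2=180°)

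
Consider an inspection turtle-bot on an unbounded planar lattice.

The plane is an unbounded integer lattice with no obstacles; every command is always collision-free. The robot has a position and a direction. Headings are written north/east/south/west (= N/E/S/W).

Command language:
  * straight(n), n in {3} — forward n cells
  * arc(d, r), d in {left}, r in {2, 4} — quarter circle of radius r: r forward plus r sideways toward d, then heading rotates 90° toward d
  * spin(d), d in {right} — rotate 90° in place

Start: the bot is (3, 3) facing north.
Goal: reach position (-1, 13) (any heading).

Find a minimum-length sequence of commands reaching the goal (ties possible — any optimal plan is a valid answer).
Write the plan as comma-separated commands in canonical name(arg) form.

straight(3), straight(3), arc(left, 4)

t0: (3, 3) facing north
1. straight(3) → (3, 6) facing north
2. straight(3) → (3, 9) facing north
3. arc(left, 4) → (-1, 13) facing west
no 2-step plan works, so 3 is optimal.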